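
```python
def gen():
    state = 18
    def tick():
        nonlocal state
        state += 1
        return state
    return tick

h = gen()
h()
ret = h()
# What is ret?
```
20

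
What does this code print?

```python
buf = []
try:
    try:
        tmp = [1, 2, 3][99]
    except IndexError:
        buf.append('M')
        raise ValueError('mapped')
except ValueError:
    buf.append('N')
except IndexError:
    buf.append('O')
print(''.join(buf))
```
MN

New ValueError raised, caught by outer ValueError handler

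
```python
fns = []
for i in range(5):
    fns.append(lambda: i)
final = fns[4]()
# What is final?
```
4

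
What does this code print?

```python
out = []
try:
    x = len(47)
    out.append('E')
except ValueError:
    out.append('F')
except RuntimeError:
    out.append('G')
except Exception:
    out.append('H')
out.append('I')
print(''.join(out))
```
HI

TypeError not specifically caught, falls to Exception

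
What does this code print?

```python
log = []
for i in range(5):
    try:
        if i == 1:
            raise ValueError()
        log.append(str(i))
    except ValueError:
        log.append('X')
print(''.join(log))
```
0X234

Exception on i=1 caught, loop continues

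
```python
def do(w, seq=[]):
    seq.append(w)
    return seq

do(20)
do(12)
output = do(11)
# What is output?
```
[20, 12, 11]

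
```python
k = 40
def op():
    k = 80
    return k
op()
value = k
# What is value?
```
40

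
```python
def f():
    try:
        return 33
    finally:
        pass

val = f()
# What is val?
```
33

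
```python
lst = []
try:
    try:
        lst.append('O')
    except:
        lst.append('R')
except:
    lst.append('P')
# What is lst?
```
['O']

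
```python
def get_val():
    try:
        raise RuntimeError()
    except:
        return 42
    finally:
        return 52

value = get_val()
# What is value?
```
52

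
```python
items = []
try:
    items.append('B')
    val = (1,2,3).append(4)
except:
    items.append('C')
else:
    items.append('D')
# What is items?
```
['B', 'C']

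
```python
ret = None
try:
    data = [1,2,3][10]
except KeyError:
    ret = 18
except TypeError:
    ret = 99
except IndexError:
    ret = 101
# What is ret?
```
101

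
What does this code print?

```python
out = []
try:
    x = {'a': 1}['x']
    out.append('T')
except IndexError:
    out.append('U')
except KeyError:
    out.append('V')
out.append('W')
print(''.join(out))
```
VW

KeyError is caught by its specific handler, not IndexError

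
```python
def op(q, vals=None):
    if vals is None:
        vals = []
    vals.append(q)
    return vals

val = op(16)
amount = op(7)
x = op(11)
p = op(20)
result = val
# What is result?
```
[16]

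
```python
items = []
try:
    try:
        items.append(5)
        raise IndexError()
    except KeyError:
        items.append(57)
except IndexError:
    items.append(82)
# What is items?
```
[5, 82]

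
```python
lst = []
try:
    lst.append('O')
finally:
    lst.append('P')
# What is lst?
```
['O', 'P']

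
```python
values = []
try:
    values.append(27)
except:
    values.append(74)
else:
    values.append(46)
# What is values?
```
[27, 46]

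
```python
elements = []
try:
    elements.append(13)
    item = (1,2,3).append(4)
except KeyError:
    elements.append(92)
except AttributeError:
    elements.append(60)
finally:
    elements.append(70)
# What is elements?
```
[13, 60, 70]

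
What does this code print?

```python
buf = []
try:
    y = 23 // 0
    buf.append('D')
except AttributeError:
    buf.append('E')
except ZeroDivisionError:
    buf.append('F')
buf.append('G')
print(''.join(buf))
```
FG

ZeroDivisionError is caught by its specific handler, not AttributeError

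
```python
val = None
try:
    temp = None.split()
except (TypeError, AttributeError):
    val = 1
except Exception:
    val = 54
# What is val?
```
1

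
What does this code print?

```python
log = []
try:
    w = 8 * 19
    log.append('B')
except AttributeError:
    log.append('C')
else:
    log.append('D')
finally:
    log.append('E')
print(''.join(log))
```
BDE

else runs before finally when no exception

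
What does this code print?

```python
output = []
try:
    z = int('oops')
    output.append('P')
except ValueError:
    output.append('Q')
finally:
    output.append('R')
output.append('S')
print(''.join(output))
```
QRS

finally always runs, even after exception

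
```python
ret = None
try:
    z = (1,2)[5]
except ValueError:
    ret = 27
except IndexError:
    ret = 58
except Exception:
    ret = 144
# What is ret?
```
58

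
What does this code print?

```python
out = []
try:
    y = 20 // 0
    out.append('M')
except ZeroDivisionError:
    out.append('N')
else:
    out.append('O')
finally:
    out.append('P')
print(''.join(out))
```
NP

Exception: except runs, else skipped, finally runs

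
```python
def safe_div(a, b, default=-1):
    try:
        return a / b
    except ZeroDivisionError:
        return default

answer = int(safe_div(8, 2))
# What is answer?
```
4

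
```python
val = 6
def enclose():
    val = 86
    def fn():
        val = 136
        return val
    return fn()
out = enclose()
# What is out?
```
136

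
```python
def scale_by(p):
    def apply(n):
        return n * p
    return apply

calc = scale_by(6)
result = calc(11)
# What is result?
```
66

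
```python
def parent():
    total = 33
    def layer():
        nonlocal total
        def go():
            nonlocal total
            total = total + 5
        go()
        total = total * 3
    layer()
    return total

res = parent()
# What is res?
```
114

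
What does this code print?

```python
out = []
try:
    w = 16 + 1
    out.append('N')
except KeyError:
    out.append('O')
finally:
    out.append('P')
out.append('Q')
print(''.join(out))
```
NPQ

finally runs after normal execution too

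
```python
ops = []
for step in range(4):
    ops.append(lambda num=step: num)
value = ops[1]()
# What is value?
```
1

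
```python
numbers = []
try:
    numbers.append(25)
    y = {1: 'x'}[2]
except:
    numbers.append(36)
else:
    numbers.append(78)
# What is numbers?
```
[25, 36]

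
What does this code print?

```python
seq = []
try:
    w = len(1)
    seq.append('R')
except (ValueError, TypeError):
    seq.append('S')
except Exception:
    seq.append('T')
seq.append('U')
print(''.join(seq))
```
SU

TypeError matches tuple containing it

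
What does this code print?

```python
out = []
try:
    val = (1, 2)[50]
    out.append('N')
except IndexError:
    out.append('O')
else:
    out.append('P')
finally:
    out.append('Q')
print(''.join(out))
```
OQ

Exception: except runs, else skipped, finally runs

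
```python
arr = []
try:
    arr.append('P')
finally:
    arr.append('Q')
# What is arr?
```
['P', 'Q']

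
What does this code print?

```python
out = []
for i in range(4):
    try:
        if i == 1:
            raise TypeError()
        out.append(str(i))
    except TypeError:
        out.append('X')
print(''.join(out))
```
0X23

Exception on i=1 caught, loop continues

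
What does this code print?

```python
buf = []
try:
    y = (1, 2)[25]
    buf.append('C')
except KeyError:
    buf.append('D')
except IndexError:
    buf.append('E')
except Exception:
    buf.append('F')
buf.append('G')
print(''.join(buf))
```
EG

IndexError matches before generic Exception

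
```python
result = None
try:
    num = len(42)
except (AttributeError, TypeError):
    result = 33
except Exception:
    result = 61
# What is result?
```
33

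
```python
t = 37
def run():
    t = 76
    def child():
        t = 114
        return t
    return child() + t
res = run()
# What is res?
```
190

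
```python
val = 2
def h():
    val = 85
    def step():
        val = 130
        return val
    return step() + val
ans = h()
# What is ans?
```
215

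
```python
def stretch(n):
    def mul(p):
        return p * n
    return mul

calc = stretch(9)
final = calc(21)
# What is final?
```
189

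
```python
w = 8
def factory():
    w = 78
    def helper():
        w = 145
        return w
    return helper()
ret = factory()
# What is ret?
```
145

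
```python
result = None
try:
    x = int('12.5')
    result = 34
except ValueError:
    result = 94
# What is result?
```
94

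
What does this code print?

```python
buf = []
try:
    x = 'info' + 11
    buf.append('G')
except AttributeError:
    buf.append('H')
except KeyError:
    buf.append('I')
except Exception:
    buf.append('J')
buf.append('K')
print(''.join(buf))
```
JK

TypeError not specifically caught, falls to Exception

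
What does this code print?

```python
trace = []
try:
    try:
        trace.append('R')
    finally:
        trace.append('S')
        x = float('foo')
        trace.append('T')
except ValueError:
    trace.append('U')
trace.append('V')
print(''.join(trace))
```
RSUV

Exception in inner finally caught by outer except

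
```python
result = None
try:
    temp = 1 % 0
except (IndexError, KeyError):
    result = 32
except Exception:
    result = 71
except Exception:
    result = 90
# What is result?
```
71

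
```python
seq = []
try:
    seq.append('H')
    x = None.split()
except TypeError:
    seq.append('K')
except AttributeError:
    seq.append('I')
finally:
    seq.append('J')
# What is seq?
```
['H', 'I', 'J']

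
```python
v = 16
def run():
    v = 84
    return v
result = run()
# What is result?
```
84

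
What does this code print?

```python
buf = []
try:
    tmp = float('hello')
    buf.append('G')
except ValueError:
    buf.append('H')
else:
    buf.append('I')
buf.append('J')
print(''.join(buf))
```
HJ

else block skipped when exception is caught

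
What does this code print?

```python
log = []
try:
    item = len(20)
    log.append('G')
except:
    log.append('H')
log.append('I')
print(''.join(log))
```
HI

Exception raised in try, caught by bare except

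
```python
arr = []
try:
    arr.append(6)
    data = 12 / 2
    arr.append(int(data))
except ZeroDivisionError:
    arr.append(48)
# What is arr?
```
[6, 6]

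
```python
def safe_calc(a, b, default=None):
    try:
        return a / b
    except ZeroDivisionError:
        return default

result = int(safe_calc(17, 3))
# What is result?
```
5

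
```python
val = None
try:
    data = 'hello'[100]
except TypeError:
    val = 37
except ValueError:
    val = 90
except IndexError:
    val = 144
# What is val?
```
144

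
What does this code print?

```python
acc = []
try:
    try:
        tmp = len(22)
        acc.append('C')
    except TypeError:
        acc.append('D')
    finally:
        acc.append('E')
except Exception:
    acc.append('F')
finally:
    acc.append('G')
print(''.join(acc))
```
DEG

Both finally blocks run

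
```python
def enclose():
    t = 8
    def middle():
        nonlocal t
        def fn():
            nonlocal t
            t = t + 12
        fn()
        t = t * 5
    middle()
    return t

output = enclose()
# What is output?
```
100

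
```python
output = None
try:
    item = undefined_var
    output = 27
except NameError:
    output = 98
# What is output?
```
98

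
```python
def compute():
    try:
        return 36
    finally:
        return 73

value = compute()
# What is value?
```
73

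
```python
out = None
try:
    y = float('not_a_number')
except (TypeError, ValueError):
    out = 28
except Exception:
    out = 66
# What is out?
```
28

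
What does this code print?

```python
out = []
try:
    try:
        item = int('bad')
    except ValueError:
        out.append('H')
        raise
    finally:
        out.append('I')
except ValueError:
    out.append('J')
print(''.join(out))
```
HIJ

finally runs before re-raised exception propagates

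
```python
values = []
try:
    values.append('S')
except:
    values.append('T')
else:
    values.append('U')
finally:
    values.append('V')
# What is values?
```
['S', 'U', 'V']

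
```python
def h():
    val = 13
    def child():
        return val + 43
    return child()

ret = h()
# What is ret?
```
56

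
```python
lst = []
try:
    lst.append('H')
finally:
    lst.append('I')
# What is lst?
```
['H', 'I']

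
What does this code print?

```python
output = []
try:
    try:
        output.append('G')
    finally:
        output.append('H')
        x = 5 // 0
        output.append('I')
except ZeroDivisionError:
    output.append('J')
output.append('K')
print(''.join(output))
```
GHJK

Exception in inner finally caught by outer except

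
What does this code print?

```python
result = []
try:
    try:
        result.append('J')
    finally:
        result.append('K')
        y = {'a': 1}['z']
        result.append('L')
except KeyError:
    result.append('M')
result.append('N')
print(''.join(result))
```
JKMN

Exception in inner finally caught by outer except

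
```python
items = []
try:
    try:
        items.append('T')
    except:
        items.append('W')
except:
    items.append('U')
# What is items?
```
['T']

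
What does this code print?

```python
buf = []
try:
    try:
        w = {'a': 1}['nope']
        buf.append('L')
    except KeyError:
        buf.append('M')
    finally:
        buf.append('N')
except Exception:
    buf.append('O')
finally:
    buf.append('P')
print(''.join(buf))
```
MNP

Both finally blocks run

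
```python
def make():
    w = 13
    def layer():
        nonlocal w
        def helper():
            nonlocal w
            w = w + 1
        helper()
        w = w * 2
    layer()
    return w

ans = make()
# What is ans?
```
28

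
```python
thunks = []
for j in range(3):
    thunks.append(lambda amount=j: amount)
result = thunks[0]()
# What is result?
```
0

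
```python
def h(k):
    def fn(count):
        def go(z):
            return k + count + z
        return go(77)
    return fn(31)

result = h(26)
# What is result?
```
134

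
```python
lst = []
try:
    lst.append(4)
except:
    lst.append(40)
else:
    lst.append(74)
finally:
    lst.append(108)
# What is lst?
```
[4, 74, 108]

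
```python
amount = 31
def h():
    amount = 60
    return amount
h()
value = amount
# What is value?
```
31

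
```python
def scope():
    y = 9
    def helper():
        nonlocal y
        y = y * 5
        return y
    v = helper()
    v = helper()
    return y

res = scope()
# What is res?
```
225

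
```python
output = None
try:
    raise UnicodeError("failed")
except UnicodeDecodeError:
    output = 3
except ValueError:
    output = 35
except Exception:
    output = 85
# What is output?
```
35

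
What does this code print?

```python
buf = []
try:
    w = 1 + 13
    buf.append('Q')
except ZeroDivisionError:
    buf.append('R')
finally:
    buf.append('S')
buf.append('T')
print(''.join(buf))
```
QST

finally runs after normal execution too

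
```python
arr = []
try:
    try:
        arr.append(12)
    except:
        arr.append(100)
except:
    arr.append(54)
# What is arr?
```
[12]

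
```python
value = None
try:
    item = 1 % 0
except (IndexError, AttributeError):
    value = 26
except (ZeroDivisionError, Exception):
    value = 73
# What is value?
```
73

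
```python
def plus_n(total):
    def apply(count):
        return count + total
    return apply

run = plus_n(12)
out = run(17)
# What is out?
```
29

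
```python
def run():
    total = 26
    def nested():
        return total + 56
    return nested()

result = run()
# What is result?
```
82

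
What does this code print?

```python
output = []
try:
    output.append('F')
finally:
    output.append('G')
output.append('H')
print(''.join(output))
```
FGH

try/finally without except, no exception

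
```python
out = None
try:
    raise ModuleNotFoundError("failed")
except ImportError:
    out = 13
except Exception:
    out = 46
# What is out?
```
13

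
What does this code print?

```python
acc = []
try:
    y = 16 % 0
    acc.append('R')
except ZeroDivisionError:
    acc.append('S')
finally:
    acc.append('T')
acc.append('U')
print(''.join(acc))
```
STU

finally always runs, even after exception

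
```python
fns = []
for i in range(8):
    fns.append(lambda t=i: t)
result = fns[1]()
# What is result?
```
1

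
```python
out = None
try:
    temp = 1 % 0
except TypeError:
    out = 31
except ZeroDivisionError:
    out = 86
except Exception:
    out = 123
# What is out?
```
86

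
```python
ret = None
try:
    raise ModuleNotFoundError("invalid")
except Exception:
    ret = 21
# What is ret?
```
21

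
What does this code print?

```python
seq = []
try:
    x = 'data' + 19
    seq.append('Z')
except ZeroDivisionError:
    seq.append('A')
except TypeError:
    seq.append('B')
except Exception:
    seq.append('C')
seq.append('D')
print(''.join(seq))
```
BD

TypeError matches before generic Exception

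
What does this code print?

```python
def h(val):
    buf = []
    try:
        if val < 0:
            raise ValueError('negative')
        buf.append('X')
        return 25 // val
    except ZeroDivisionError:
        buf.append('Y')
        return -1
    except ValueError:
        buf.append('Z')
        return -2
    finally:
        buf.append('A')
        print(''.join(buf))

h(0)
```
XYA

val=0 causes ZeroDivisionError, caught, finally prints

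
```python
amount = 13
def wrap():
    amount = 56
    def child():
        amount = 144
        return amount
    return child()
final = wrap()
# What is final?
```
144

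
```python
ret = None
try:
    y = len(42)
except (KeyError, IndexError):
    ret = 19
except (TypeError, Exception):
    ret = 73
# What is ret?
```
73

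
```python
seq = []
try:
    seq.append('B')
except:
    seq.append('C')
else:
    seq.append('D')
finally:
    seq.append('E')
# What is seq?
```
['B', 'D', 'E']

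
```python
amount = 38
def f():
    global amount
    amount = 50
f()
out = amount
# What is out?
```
50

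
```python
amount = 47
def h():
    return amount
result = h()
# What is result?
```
47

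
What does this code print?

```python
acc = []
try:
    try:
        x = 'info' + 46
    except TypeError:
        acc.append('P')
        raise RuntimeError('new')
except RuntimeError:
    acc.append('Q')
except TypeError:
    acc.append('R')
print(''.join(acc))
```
PQ

New RuntimeError raised, caught by outer RuntimeError handler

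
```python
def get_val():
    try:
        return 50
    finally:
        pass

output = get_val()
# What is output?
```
50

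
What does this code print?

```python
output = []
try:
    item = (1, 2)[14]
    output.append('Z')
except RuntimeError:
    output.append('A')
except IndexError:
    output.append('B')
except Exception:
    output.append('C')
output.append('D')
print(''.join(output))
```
BD

IndexError matches before generic Exception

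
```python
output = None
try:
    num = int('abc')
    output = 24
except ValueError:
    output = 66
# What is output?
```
66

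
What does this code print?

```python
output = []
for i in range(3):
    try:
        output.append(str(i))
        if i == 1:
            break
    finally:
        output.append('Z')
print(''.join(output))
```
0Z1Z

finally runs even when breaking out of loop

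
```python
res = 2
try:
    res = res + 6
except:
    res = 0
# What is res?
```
8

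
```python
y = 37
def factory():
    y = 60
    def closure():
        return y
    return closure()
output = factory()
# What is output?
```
60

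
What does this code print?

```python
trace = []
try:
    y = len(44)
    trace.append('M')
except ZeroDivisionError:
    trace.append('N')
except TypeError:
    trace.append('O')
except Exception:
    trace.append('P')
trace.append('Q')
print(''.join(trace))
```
OQ

TypeError matches before generic Exception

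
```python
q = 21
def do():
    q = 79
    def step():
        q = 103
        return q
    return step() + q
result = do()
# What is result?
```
182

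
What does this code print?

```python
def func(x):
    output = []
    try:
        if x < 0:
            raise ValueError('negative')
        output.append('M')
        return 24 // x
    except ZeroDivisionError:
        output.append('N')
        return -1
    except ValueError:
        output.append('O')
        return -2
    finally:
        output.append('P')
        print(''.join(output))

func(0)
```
MNP

x=0 causes ZeroDivisionError, caught, finally prints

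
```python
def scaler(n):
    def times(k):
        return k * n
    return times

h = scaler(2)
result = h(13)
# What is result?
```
26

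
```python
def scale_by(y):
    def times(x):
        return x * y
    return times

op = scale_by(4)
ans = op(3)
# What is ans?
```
12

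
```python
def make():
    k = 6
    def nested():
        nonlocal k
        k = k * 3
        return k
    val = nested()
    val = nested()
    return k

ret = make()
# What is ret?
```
54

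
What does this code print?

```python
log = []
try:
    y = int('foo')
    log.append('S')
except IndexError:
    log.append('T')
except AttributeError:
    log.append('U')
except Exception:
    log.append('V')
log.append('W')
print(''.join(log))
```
VW

ValueError not specifically caught, falls to Exception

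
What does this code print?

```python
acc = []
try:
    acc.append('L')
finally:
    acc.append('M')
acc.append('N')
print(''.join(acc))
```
LMN

try/finally without except, no exception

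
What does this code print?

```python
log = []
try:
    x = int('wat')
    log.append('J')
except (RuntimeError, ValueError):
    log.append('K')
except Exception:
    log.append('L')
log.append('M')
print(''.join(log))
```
KM

ValueError matches tuple containing it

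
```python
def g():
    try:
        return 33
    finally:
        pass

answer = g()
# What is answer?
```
33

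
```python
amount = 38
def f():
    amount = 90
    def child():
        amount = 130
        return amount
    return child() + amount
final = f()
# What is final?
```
220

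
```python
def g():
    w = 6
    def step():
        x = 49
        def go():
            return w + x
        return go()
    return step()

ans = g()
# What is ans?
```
55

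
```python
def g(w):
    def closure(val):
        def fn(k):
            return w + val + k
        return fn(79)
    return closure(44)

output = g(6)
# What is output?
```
129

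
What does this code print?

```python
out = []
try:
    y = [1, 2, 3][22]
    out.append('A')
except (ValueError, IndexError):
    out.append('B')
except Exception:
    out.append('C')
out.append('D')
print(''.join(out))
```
BD

IndexError matches tuple containing it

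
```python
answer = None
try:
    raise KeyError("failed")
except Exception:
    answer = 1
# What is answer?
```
1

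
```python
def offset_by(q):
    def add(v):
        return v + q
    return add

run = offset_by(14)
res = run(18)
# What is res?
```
32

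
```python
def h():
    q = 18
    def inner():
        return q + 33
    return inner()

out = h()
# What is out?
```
51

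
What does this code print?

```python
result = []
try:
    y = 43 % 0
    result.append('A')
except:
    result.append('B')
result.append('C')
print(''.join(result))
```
BC

Exception raised in try, caught by bare except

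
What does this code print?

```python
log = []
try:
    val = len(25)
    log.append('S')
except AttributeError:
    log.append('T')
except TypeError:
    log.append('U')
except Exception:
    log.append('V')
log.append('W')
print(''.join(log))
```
UW

TypeError matches before generic Exception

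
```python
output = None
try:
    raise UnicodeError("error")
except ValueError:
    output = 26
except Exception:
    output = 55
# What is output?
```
26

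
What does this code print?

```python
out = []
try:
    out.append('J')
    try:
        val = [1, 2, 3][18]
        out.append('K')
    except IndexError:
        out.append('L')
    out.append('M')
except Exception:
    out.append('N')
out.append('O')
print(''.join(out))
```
JLMO

Inner exception caught by inner handler, outer continues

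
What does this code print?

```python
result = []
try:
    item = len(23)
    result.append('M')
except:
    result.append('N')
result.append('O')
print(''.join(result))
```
NO

Exception raised in try, caught by bare except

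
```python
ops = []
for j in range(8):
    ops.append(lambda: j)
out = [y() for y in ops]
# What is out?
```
[7, 7, 7, 7, 7, 7, 7, 7]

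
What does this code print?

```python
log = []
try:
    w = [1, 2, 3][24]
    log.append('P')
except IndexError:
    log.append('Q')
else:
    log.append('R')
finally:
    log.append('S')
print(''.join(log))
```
QS

Exception: except runs, else skipped, finally runs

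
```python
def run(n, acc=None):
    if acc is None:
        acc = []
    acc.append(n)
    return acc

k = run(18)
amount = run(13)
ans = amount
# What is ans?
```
[13]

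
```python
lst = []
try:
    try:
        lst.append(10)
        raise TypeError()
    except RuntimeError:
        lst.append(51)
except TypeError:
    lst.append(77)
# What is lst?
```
[10, 77]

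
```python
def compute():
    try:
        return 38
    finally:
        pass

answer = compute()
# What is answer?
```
38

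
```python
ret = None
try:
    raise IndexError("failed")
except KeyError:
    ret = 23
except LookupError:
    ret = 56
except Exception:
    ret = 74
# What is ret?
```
56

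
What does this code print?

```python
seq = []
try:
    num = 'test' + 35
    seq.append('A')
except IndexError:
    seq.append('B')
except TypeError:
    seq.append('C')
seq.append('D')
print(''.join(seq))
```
CD

TypeError is caught by its specific handler, not IndexError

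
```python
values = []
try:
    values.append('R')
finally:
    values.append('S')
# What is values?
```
['R', 'S']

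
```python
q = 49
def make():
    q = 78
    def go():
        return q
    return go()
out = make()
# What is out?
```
78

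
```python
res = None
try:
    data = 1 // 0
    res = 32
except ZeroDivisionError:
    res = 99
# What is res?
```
99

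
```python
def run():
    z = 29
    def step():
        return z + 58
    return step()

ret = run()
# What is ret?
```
87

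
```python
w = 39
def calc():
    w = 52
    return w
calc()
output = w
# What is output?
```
39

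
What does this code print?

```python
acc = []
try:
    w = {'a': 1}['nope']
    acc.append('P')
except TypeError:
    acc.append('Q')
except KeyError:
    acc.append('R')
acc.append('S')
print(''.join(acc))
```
RS

KeyError is caught by its specific handler, not TypeError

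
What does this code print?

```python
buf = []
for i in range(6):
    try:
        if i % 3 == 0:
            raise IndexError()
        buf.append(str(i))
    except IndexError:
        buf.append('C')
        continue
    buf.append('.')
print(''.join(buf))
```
C1.2.C4.5.

continue in except skips rest of loop body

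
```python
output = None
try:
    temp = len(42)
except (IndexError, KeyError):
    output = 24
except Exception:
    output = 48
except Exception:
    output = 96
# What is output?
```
48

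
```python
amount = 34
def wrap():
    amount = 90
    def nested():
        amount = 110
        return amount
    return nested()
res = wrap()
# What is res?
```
110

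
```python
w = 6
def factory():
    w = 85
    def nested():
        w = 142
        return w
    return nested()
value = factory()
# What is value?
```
142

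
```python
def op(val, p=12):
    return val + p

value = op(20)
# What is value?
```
32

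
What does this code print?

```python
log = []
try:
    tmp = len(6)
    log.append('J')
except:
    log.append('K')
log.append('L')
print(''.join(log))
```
KL

Exception raised in try, caught by bare except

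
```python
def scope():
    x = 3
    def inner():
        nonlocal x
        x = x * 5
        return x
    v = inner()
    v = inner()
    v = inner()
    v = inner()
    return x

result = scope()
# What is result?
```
1875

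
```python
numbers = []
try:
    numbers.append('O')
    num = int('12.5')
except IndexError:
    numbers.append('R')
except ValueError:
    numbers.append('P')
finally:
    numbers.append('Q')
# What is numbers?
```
['O', 'P', 'Q']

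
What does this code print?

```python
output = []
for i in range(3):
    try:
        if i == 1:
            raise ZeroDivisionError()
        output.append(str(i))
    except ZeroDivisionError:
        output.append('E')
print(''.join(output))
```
0E2

Exception on i=1 caught, loop continues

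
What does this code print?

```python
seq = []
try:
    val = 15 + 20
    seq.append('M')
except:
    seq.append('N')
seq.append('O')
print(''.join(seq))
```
MO

No exception, try block completes normally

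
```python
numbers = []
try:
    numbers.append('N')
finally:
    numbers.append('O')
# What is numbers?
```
['N', 'O']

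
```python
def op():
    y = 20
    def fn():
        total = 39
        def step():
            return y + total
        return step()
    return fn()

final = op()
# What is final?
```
59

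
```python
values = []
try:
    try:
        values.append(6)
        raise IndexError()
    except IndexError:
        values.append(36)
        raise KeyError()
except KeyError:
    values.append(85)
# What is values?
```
[6, 36, 85]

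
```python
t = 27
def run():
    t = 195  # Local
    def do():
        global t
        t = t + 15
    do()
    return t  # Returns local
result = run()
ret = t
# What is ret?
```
42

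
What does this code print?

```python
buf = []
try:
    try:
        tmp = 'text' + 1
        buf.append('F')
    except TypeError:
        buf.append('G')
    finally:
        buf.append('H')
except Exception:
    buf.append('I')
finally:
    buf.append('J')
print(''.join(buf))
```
GHJ

Both finally blocks run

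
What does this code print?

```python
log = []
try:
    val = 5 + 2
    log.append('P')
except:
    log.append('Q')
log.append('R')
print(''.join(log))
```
PR

No exception, try block completes normally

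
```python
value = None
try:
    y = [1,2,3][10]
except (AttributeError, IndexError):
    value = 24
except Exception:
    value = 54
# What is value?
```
24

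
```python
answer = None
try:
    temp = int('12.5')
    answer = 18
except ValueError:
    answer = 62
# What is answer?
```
62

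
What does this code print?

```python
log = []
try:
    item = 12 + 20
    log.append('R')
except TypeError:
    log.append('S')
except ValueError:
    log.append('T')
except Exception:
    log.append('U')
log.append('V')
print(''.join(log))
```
RV

No exception, try block completes normally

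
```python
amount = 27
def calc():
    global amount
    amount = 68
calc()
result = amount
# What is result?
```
68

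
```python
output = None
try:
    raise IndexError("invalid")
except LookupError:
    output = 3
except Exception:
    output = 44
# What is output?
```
3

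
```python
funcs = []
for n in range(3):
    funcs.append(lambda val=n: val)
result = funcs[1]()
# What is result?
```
1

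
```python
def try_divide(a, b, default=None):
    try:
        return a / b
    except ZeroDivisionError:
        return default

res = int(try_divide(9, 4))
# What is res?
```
2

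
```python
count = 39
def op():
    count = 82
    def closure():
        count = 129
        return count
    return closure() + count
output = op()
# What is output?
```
211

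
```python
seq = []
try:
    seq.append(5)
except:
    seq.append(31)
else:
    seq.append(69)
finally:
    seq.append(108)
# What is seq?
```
[5, 69, 108]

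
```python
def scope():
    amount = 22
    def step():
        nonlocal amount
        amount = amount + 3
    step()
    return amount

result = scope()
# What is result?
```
25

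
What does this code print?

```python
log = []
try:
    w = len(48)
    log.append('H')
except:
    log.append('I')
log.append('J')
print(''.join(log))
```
IJ

Exception raised in try, caught by bare except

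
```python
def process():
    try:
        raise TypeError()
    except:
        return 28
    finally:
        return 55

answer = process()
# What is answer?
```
55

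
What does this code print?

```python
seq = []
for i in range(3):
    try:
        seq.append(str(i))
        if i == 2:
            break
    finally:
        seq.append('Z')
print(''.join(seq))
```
0Z1Z2Z

finally runs even when breaking out of loop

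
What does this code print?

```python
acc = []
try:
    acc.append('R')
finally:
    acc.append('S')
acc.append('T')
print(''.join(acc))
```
RST

try/finally without except, no exception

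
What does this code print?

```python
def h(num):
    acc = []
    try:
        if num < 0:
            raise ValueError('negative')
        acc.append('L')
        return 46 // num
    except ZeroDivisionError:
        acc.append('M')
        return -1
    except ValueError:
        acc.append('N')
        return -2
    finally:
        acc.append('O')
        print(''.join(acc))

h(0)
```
LMO

num=0 causes ZeroDivisionError, caught, finally prints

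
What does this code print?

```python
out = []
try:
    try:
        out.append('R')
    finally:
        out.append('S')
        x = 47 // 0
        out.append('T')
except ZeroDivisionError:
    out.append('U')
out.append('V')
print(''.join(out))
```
RSUV

Exception in inner finally caught by outer except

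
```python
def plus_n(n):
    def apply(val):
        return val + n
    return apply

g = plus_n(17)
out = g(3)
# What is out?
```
20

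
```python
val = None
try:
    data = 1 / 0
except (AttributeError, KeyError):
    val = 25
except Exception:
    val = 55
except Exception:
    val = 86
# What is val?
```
55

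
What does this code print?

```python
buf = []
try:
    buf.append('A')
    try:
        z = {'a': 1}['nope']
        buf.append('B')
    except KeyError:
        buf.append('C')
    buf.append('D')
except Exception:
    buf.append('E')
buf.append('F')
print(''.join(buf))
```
ACDF

Inner exception caught by inner handler, outer continues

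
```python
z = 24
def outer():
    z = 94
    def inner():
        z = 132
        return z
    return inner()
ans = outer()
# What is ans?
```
132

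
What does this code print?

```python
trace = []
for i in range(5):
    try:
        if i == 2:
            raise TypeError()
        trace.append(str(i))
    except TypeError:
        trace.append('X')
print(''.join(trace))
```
01X34

Exception on i=2 caught, loop continues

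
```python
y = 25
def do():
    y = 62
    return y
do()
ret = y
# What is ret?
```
25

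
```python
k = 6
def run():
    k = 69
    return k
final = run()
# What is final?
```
69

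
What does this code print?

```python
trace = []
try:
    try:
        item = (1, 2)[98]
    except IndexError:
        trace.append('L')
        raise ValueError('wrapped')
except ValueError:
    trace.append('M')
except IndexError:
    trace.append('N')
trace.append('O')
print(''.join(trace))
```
LMO

ValueError raised and caught, original IndexError not re-raised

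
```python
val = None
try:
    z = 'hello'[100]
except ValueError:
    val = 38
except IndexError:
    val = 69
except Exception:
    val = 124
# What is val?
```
69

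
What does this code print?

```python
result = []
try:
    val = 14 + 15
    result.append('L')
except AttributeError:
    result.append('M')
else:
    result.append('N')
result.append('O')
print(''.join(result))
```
LNO

else block runs when no exception occurs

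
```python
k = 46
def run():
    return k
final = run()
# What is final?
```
46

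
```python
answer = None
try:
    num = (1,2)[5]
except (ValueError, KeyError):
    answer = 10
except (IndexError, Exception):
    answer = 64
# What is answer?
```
64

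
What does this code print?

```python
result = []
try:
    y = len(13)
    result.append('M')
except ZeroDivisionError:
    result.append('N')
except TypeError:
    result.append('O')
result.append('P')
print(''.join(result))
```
OP

TypeError is caught by its specific handler, not ZeroDivisionError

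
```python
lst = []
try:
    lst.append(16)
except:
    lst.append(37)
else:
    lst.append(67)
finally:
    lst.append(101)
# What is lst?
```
[16, 67, 101]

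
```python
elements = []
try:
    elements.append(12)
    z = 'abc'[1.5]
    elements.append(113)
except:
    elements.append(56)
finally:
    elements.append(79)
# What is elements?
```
[12, 56, 79]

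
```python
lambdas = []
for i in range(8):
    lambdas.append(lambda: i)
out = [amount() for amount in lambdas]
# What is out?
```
[7, 7, 7, 7, 7, 7, 7, 7]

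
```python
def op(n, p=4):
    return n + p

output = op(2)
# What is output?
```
6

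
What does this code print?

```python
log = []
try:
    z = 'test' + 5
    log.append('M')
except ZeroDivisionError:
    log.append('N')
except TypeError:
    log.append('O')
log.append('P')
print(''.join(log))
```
OP

TypeError is caught by its specific handler, not ZeroDivisionError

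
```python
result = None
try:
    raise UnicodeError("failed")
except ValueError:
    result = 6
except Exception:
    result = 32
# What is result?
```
6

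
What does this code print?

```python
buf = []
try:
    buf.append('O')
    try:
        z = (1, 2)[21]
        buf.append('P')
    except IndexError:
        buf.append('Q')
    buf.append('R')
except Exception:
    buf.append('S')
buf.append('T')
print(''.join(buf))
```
OQRT

Inner exception caught by inner handler, outer continues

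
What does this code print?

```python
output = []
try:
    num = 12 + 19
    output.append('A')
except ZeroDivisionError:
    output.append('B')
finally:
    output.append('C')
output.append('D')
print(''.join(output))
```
ACD

finally runs after normal execution too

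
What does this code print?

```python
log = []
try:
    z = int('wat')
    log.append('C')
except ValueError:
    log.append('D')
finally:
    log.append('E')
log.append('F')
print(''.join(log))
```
DEF

finally always runs, even after exception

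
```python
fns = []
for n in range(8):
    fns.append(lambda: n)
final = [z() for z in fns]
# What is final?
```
[7, 7, 7, 7, 7, 7, 7, 7]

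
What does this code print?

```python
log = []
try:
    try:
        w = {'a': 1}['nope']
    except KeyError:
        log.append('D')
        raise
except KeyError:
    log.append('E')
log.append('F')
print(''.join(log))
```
DEF

raise without argument re-raises current exception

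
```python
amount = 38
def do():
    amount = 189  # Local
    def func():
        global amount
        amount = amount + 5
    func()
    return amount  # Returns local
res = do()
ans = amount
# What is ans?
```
43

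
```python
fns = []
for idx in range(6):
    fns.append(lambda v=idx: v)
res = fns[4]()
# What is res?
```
4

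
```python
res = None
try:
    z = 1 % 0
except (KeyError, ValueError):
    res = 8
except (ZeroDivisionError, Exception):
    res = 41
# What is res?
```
41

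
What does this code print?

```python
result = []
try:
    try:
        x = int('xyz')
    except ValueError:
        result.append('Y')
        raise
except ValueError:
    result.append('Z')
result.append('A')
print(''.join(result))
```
YZA

raise without argument re-raises current exception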